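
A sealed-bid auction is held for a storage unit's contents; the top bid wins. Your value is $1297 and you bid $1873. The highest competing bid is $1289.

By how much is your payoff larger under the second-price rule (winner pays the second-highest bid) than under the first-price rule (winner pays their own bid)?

You have the highest bid, so you win under either rule.
Second-price: pay $1289 → payoff $8.
First-price: pay your own bid $1873 → payoff −$576.
Difference = $8 − (−$576) = $584.

$584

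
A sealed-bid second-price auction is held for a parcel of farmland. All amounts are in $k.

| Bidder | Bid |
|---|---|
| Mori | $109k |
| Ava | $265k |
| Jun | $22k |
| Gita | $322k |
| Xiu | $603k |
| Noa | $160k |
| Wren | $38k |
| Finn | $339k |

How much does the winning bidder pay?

$339k

Highest bid: Xiu at $603k, so Xiu wins.
Second-highest bid: Finn at $339k — that is the price the winner pays.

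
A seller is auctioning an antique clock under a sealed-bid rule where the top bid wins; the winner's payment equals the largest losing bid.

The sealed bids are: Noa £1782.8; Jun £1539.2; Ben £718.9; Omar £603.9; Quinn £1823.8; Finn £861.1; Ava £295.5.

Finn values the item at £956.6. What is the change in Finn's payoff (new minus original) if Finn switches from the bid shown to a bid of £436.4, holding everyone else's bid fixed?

The highest bid among the other bidders is £1823.8; Finn's bid doesn't change that.
Original bid £861.1: Finn is not highest (top rival bid is £1823.8); payoff £0.
Alternative bid £436.4: Finn is not highest (top rival bid is £1823.8); payoff £0.
Change in payoff = £0 − (£0) = £0.

£0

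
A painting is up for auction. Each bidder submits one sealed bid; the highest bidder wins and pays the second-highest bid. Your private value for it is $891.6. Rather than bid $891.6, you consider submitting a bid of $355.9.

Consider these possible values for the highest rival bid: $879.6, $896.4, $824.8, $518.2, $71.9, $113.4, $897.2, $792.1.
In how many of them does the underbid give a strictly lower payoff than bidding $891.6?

The deviation hurts exactly when the highest competing bid lies strictly between $355.9 and $891.6 — underbidding then forfeits a profitable win.
$879.6: inside the interval → strictly worse (loss $12).
$896.4: above both → same outcome either way.
$824.8: inside the interval → strictly worse (loss $66.8).
$518.2: inside the interval → strictly worse (loss $373.4).
$71.9: below both → same outcome either way.
$113.4: below both → same outcome either way.
$897.2: above both → same outcome either way.
$792.1: inside the interval → strictly worse (loss $99.5).
Count: 4.

4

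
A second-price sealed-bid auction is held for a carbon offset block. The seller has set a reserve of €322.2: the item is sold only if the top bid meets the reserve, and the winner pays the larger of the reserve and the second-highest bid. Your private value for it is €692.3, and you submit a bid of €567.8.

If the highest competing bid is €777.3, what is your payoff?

€0

Your bid €567.8 is below the highest competing bid €777.3, so you lose. Payoff €0.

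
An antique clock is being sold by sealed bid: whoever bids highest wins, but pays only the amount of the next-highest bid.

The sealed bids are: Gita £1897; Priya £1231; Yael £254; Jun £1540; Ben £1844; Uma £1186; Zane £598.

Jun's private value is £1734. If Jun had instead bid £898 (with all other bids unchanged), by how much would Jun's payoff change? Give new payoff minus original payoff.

£0

The highest bid among the other bidders is £1897; Jun's bid doesn't change that.
Original bid £1540: Jun is not highest (top rival bid is £1897); payoff £0.
Alternative bid £898: Jun is not highest (top rival bid is £1897); payoff £0.
Change in payoff = £0 − (£0) = £0.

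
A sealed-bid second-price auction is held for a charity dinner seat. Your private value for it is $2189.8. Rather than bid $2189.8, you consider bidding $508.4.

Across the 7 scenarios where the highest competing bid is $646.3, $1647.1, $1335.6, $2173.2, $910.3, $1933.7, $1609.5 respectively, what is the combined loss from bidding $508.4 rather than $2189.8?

$5072.9

The deviation costs you only when the competing bid falls strictly between $508.4 and $2189.8; elsewhere both bids give the same outcome.
$646.3: truthful payoff $1543.5, deviation payoff $0 → loss $1543.5.
$1647.1: truthful payoff $542.7, deviation payoff $0 → loss $542.7.
$1335.6: truthful payoff $854.2, deviation payoff $0 → loss $854.2.
$2173.2: truthful payoff $16.6, deviation payoff $0 → loss $16.6.
$910.3: truthful payoff $1279.5, deviation payoff $0 → loss $1279.5.
$1933.7: truthful payoff $256.1, deviation payoff $0 → loss $256.1.
$1609.5: truthful payoff $580.3, deviation payoff $0 → loss $580.3.
Total loss = $1543.5 + $542.7 + $854.2 + $16.6 + $1279.5 + $256.1 + $580.3 = $5072.9.
Truthful bidding weakly dominates here: raising your bid can only win items priced above your value, and lowering it can only forfeit items priced below.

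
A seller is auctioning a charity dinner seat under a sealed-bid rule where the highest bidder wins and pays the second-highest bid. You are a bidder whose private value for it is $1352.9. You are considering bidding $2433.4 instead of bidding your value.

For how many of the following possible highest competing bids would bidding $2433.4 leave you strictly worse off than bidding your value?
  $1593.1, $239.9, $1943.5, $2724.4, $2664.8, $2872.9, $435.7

The deviation hurts exactly when the highest competing bid lies strictly between $1352.9 and $2433.4 — overbidding then wins at a price above your value.
$1593.1: inside the interval → strictly worse (loss $240.2).
$239.9: below both → same outcome either way.
$1943.5: inside the interval → strictly worse (loss $590.6).
$2724.4: above both → same outcome either way.
$2664.8: above both → same outcome either way.
$2872.9: above both → same outcome either way.
$435.7: below both → same outcome either way.
Count: 2.

2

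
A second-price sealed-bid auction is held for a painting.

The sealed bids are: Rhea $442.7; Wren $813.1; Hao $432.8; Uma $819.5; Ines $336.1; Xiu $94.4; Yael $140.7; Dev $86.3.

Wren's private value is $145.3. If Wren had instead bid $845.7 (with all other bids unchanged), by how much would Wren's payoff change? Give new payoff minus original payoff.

The highest bid among the other bidders is $819.5; Wren's bid doesn't change that.
Original bid $813.1: Wren is not highest (top rival bid is $819.5); payoff $0.
Alternative bid $845.7: Wren is highest, pays the top rival bid $819.5; payoff $145.3 − $819.5 = −$674.2.
Change in payoff = −$674.2 − ($0) = −$674.2.

−$674.2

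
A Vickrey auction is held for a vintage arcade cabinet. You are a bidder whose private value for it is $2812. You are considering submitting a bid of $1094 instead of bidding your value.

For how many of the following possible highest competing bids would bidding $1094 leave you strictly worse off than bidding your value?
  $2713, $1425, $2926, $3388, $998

2

The deviation hurts exactly when the highest competing bid lies strictly between $1094 and $2812 — underbidding then forfeits a profitable win.
$2713: inside the interval → strictly worse (loss $99).
$1425: inside the interval → strictly worse (loss $1387).
$2926: above both → same outcome either way.
$3388: above both → same outcome either way.
$998: below both → same outcome either way.
Count: 2.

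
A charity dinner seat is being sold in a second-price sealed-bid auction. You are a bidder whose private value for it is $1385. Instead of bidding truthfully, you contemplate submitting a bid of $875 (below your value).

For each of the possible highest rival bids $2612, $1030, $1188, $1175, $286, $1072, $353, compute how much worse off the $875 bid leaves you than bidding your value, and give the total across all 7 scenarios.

$1075

The deviation costs you only when the competing bid falls strictly between $875 and $1385; elsewhere both bids give the same outcome.
$2612: outcomes coincide → loss $0.
$1030: truthful payoff $355, deviation payoff $0 → loss $355.
$1188: truthful payoff $197, deviation payoff $0 → loss $197.
$1175: truthful payoff $210, deviation payoff $0 → loss $210.
$286: outcomes coincide → loss $0.
$1072: truthful payoff $313, deviation payoff $0 → loss $313.
$353: outcomes coincide → loss $0.
Total loss = $355 + $197 + $210 + $313 = $1075.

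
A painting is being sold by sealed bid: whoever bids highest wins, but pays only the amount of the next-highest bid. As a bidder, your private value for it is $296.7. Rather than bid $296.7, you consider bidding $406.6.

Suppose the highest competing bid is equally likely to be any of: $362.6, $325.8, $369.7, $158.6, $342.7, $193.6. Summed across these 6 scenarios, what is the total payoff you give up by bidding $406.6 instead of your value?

$214

The deviation costs you only when the competing bid falls strictly between $296.7 and $406.6; elsewhere both bids give the same outcome.
$362.6: truthful payoff $0, deviation payoff −$65.9 → loss $65.9.
$325.8: truthful payoff $0, deviation payoff −$29.1 → loss $29.1.
$369.7: truthful payoff $0, deviation payoff −$73 → loss $73.
$158.6: outcomes coincide → loss $0.
$342.7: truthful payoff $0, deviation payoff −$46 → loss $46.
$193.6: outcomes coincide → loss $0.
Total loss = $65.9 + $29.1 + $73 + $46 = $214.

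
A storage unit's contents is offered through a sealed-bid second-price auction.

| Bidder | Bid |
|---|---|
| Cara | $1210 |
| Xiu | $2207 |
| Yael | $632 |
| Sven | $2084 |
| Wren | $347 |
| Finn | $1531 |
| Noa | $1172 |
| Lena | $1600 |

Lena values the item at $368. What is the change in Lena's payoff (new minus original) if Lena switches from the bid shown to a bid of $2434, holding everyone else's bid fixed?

−$1839

The highest bid among the other bidders is $2207; Lena's bid doesn't change that.
Original bid $1600: Lena is not highest (top rival bid is $2207); payoff $0.
Alternative bid $2434: Lena is highest, pays the top rival bid $2207; payoff $368 − $2207 = −$1839.
Change in payoff = −$1839 − ($0) = −$1839.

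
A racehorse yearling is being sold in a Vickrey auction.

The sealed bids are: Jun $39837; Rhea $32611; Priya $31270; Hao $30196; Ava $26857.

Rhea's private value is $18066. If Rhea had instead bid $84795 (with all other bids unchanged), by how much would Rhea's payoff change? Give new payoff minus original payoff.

−$21771

The highest bid among the other bidders is $39837; Rhea's bid doesn't change that.
Original bid $32611: Rhea is not highest (top rival bid is $39837); payoff $0.
Alternative bid $84795: Rhea is highest, pays the top rival bid $39837; payoff $18066 − $39837 = −$21771.
Change in payoff = −$21771 − ($0) = −$21771.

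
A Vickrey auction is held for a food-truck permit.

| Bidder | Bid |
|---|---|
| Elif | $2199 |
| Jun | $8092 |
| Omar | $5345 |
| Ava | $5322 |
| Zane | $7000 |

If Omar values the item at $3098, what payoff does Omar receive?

Highest bid: Jun at $8092, so Jun wins.
Second-highest bid: Zane at $7000 — that is the price the winner pays.
Omar did not win, so Omar pays nothing and receives nothing: payoff $0.

$0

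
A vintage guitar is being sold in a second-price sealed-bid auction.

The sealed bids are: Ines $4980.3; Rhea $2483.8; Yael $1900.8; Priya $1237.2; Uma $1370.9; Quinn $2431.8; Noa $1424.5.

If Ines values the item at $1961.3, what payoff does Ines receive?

Highest bid: Ines at $4980.3, so Ines wins.
Second-highest bid: Rhea at $2483.8 — that is the price the winner pays.
Ines's payoff = value − price = $1961.3 − $2483.8 = −$522.5.

−$522.5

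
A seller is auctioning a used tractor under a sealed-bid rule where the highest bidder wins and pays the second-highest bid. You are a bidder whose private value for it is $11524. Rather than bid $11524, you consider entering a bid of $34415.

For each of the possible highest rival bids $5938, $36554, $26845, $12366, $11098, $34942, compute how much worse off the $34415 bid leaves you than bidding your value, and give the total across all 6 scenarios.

$16163

The deviation costs you only when the competing bid falls strictly between $11524 and $34415; elsewhere both bids give the same outcome.
$5938: outcomes coincide → loss $0.
$36554: outcomes coincide → loss $0.
$26845: truthful payoff $0, deviation payoff −$15321 → loss $15321.
$12366: truthful payoff $0, deviation payoff −$842 → loss $842.
$11098: outcomes coincide → loss $0.
$34942: outcomes coincide → loss $0.
Total loss = $15321 + $842 = $16163.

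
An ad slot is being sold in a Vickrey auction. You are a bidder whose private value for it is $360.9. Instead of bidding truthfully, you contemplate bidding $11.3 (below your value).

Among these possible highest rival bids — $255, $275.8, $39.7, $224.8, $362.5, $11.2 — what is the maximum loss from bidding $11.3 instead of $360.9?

$255: truthful gives $105.9, deviation gives $0 → loss $105.9.
$275.8: truthful gives $85.1, deviation gives $0 → loss $85.1.
$39.7: truthful gives $321.2, deviation gives $0 → loss $321.2.
$224.8: truthful gives $136.1, deviation gives $0 → loss $136.1.
$362.5: same outcome either way → loss $0.
$11.2: same outcome either way → loss $0.
Maximum loss: $321.2.

$321.2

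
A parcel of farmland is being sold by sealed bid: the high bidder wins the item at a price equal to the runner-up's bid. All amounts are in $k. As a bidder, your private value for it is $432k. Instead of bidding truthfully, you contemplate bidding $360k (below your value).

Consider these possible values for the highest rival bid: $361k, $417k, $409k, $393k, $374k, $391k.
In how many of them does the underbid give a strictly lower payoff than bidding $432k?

The deviation hurts exactly when the highest competing bid lies strictly between $360k and $432k — underbidding then forfeits a profitable win.
$361k: inside the interval → strictly worse (loss $71k).
$417k: inside the interval → strictly worse (loss $15k).
$409k: inside the interval → strictly worse (loss $23k).
$393k: inside the interval → strictly worse (loss $39k).
$374k: inside the interval → strictly worse (loss $58k).
$391k: inside the interval → strictly worse (loss $41k).
Count: 6.

6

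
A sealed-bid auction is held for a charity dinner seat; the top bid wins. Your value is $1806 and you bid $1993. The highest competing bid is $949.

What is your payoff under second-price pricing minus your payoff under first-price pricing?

$1044

You have the highest bid, so you win under either rule.
Second-price: pay $949 → payoff $857.
First-price: pay your own bid $1993 → payoff −$187.
Difference = $857 − (−$187) = $1044.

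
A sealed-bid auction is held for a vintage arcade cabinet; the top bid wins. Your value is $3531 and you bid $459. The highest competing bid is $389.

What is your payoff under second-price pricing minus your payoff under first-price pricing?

You have the highest bid, so you win under either rule.
Second-price: pay $389 → payoff $3142.
First-price: pay your own bid $459 → payoff $3072.
Difference = $3142 − ($3072) = $70.

$70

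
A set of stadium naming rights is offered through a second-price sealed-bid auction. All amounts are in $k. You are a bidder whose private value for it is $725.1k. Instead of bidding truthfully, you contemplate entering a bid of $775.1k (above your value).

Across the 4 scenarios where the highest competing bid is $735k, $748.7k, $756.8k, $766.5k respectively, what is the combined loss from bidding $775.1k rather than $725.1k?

$106.6k

The deviation costs you only when the competing bid falls strictly between $725.1k and $775.1k; elsewhere both bids give the same outcome.
$735k: truthful payoff $0k, deviation payoff −$9.9k → loss $9.9k.
$748.7k: truthful payoff $0k, deviation payoff −$23.6k → loss $23.6k.
$756.8k: truthful payoff $0k, deviation payoff −$31.7k → loss $31.7k.
$766.5k: truthful payoff $0k, deviation payoff −$41.4k → loss $41.4k.
Total loss = $9.9k + $23.6k + $31.7k + $41.4k = $106.6k.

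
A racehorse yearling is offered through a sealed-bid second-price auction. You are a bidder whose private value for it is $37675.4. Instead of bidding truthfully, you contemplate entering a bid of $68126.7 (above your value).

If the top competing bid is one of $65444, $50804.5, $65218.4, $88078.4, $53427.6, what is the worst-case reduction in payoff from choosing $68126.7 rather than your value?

$27768.6

$65444: truthful gives $0, deviation gives −$27768.6 → loss $27768.6.
$50804.5: truthful gives $0, deviation gives −$13129.1 → loss $13129.1.
$65218.4: truthful gives $0, deviation gives −$27543 → loss $27543.
$88078.4: same outcome either way → loss $0.
$53427.6: truthful gives $0, deviation gives −$15752.2 → loss $15752.2.
Maximum loss: $27768.6.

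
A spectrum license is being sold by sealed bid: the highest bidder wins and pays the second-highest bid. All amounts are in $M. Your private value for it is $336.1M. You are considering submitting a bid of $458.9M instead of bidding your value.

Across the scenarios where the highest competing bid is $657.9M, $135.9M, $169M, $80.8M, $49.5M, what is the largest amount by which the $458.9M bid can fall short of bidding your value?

$0M

$657.9M: same outcome either way → loss $0M.
$135.9M: same outcome either way → loss $0M.
$169M: same outcome either way → loss $0M.
$80.8M: same outcome either way → loss $0M.
$49.5M: same outcome either way → loss $0M.
Maximum loss: $0M.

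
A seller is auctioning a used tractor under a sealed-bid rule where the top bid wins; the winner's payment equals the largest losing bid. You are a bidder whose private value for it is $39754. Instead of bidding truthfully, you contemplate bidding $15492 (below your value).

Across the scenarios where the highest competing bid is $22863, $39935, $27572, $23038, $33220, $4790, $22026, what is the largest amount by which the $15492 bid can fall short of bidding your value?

$22863: truthful gives $16891, deviation gives $0 → loss $16891.
$39935: same outcome either way → loss $0.
$27572: truthful gives $12182, deviation gives $0 → loss $12182.
$23038: truthful gives $16716, deviation gives $0 → loss $16716.
$33220: truthful gives $6534, deviation gives $0 → loss $6534.
$4790: same outcome either way → loss $0.
$22026: truthful gives $17728, deviation gives $0 → loss $17728.
Maximum loss: $17728.

$17728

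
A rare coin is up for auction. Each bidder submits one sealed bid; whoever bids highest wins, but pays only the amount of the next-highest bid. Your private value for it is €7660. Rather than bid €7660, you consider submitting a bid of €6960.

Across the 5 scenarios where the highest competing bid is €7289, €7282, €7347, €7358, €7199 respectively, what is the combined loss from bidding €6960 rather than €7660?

€1825

The deviation costs you only when the competing bid falls strictly between €6960 and €7660; elsewhere both bids give the same outcome.
€7289: truthful payoff €371, deviation payoff €0 → loss €371.
€7282: truthful payoff €378, deviation payoff €0 → loss €378.
€7347: truthful payoff €313, deviation payoff €0 → loss €313.
€7358: truthful payoff €302, deviation payoff €0 → loss €302.
€7199: truthful payoff €461, deviation payoff €0 → loss €461.
Total loss = €371 + €378 + €313 + €302 + €461 = €1825.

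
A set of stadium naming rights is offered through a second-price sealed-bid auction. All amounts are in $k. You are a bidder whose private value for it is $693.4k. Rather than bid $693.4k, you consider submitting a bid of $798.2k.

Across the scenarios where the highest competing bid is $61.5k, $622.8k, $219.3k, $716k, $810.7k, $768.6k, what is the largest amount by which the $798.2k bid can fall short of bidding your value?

$61.5k: same outcome either way → loss $0k.
$622.8k: same outcome either way → loss $0k.
$219.3k: same outcome either way → loss $0k.
$716k: truthful gives $0k, deviation gives −$22.6k → loss $22.6k.
$810.7k: same outcome either way → loss $0k.
$768.6k: truthful gives $0k, deviation gives −$75.2k → loss $75.2k.
Maximum loss: $75.2k.

$75.2k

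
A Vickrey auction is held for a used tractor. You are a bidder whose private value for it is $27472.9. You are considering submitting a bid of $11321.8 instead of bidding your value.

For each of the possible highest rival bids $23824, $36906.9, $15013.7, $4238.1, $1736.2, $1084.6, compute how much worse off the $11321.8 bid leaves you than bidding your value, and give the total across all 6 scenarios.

The deviation costs you only when the competing bid falls strictly between $11321.8 and $27472.9; elsewhere both bids give the same outcome.
$23824: truthful payoff $3648.9, deviation payoff $0 → loss $3648.9.
$36906.9: outcomes coincide → loss $0.
$15013.7: truthful payoff $12459.2, deviation payoff $0 → loss $12459.2.
$4238.1: outcomes coincide → loss $0.
$1736.2: outcomes coincide → loss $0.
$1084.6: outcomes coincide → loss $0.
Total loss = $3648.9 + $12459.2 = $16108.1.

$16108.1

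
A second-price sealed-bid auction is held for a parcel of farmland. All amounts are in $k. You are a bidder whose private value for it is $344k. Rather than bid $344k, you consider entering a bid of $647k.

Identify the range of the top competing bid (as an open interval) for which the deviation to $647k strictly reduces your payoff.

($344k, $647k)

If the competing bid is below $344k, both bids win at the same price — no difference.
If it is above $647k, both bids lose — no difference.
If it lies strictly between $344k and $647k, bidding your value loses (payoff 0) while bidding $647k wins at a price above your value (payoff negative).
So the deviation strictly hurts on the open interval ($344k, $647k).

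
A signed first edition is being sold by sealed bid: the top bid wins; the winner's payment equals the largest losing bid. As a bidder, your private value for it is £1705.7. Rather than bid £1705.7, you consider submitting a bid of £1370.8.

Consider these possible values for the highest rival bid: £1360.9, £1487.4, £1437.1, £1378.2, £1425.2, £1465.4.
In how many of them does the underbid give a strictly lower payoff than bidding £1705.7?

5

The deviation hurts exactly when the highest competing bid lies strictly between £1370.8 and £1705.7 — underbidding then forfeits a profitable win.
£1360.9: below both → same outcome either way.
£1487.4: inside the interval → strictly worse (loss £218.3).
£1437.1: inside the interval → strictly worse (loss £268.6).
£1378.2: inside the interval → strictly worse (loss £327.5).
£1425.2: inside the interval → strictly worse (loss £280.5).
£1465.4: inside the interval → strictly worse (loss £240.3).
Count: 5.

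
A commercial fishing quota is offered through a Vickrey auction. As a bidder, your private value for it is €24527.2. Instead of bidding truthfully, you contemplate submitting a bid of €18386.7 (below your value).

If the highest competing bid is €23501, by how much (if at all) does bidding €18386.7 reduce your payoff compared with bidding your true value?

€1026.2

Bidding your value €24527.2: you win (since €24527.2 > €23501) and pay €23501. Payoff €1026.2.
Bidding €18386.7: you lose. Payoff €0.
The competing bid €23501 lies between your shaded bid and your value, so underbidding forfeits an item you could have won at a profitable price.
Loss from deviating = €1026.2 − (€0) = €1026.2.
Truthful bidding weakly dominates here: raising your bid can only win items priced above your value, and lowering it can only forfeit items priced below.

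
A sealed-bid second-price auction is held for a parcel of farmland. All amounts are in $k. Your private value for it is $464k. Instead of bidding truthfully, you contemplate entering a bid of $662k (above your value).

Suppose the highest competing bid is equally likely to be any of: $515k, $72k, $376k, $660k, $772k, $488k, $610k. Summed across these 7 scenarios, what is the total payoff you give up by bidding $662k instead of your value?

$417k

The deviation costs you only when the competing bid falls strictly between $464k and $662k; elsewhere both bids give the same outcome.
$515k: truthful payoff $0k, deviation payoff −$51k → loss $51k.
$72k: outcomes coincide → loss $0k.
$376k: outcomes coincide → loss $0k.
$660k: truthful payoff $0k, deviation payoff −$196k → loss $196k.
$772k: outcomes coincide → loss $0k.
$488k: truthful payoff $0k, deviation payoff −$24k → loss $24k.
$610k: truthful payoff $0k, deviation payoff −$146k → loss $146k.
Total loss = $51k + $196k + $24k + $146k = $417k.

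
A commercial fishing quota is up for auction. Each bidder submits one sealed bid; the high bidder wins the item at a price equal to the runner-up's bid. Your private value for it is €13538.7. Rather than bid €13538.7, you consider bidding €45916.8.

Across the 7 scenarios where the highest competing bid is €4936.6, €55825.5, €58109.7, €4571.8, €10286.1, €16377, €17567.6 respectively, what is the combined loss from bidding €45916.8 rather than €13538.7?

The deviation costs you only when the competing bid falls strictly between €13538.7 and €45916.8; elsewhere both bids give the same outcome.
€4936.6: outcomes coincide → loss €0.
€55825.5: outcomes coincide → loss €0.
€58109.7: outcomes coincide → loss €0.
€4571.8: outcomes coincide → loss €0.
€10286.1: outcomes coincide → loss €0.
€16377: truthful payoff €0, deviation payoff −€2838.3 → loss €2838.3.
€17567.6: truthful payoff €0, deviation payoff −€4028.9 → loss €4028.9.
Total loss = €2838.3 + €4028.9 = €6867.2.

€6867.2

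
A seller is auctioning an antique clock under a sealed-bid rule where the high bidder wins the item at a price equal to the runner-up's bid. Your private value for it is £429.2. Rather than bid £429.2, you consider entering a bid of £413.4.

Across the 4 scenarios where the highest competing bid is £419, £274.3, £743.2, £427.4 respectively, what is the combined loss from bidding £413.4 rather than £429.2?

£12

The deviation costs you only when the competing bid falls strictly between £413.4 and £429.2; elsewhere both bids give the same outcome.
£419: truthful payoff £10.2, deviation payoff £0 → loss £10.2.
£274.3: outcomes coincide → loss £0.
£743.2: outcomes coincide → loss £0.
£427.4: truthful payoff £1.8, deviation payoff £0 → loss £1.8.
Total loss = £10.2 + £1.8 = £12.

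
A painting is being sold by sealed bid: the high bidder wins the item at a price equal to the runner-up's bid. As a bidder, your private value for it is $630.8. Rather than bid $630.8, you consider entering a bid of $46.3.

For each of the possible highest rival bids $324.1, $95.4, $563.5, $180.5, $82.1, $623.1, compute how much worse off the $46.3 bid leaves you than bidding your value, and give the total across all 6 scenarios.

The deviation costs you only when the competing bid falls strictly between $46.3 and $630.8; elsewhere both bids give the same outcome.
$324.1: truthful payoff $306.7, deviation payoff $0 → loss $306.7.
$95.4: truthful payoff $535.4, deviation payoff $0 → loss $535.4.
$563.5: truthful payoff $67.3, deviation payoff $0 → loss $67.3.
$180.5: truthful payoff $450.3, deviation payoff $0 → loss $450.3.
$82.1: truthful payoff $548.7, deviation payoff $0 → loss $548.7.
$623.1: truthful payoff $7.7, deviation payoff $0 → loss $7.7.
Total loss = $306.7 + $535.4 + $67.3 + $450.3 + $548.7 + $7.7 = $1916.1.

$1916.1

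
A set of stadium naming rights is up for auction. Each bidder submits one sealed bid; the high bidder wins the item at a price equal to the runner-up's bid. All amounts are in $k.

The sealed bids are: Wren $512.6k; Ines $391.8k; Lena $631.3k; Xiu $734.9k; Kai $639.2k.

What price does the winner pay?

$639.2k

Highest bid: Xiu at $734.9k, so Xiu wins.
Second-highest bid: Kai at $639.2k — that is the price the winner pays.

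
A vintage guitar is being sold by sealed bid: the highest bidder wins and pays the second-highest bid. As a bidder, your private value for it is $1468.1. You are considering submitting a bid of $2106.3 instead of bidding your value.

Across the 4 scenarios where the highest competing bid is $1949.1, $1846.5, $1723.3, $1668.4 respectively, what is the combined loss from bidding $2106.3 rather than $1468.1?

$1314.9

The deviation costs you only when the competing bid falls strictly between $1468.1 and $2106.3; elsewhere both bids give the same outcome.
$1949.1: truthful payoff $0, deviation payoff −$481 → loss $481.
$1846.5: truthful payoff $0, deviation payoff −$378.4 → loss $378.4.
$1723.3: truthful payoff $0, deviation payoff −$255.2 → loss $255.2.
$1668.4: truthful payoff $0, deviation payoff −$200.3 → loss $200.3.
Total loss = $481 + $378.4 + $255.2 + $200.3 = $1314.9.
Because the price is fixed by the runner-up's bid, deviating from your value can only change a good outcome into a bad one — never the reverse.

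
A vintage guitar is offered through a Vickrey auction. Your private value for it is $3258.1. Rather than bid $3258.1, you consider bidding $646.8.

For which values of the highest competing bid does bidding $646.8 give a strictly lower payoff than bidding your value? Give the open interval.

($646.8, $3258.1)

If the competing bid is below $646.8, both bids win at the same price — no difference.
If it is above $3258.1, both bids lose — no difference.
If it lies strictly between $646.8 and $3258.1, bidding your value wins at a price below your value (positive payoff) while bidding $646.8 loses (payoff 0).
So the deviation strictly hurts on the open interval ($646.8, $3258.1).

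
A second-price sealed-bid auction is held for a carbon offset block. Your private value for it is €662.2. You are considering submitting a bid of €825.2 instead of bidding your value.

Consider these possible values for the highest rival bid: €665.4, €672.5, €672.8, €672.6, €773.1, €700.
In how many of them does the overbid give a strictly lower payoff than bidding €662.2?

6

The deviation hurts exactly when the highest competing bid lies strictly between €662.2 and €825.2 — overbidding then wins at a price above your value.
€665.4: inside the interval → strictly worse (loss €3.2).
€672.5: inside the interval → strictly worse (loss €10.3).
€672.8: inside the interval → strictly worse (loss €10.6).
€672.6: inside the interval → strictly worse (loss €10.4).
€773.1: inside the interval → strictly worse (loss €110.9).
€700: inside the interval → strictly worse (loss €37.8).
Count: 6.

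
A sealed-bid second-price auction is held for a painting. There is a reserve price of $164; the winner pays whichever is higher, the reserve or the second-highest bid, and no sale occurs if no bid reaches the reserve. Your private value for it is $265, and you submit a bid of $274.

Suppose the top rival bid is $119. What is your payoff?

Your bid $274 is the highest and exceeds the reserve.
Price = max(second-highest bid, reserve) = max($119, $164) = $164.
Payoff = $265 − $164 = $101.

$101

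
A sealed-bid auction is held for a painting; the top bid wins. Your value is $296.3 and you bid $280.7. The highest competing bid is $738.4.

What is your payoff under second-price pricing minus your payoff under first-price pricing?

Your bid $280.7 is below $738.4, so you lose under either rule.
Payoff is $0 in both cases; difference = $0.

$0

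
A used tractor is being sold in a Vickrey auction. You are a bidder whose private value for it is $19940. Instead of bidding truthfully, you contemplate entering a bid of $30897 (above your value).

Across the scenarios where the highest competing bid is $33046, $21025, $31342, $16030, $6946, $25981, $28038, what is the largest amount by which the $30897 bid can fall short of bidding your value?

$33046: same outcome either way → loss $0.
$21025: truthful gives $0, deviation gives −$1085 → loss $1085.
$31342: same outcome either way → loss $0.
$16030: same outcome either way → loss $0.
$6946: same outcome either way → loss $0.
$25981: truthful gives $0, deviation gives −$6041 → loss $6041.
$28038: truthful gives $0, deviation gives −$8098 → loss $8098.
Maximum loss: $8098.

$8098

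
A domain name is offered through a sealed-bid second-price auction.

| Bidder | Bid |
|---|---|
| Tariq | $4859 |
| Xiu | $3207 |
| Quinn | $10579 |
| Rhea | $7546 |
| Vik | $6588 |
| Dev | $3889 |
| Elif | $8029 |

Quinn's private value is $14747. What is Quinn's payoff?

Highest bid: Quinn at $10579, so Quinn wins.
Second-highest bid: Elif at $8029 — that is the price the winner pays.
Quinn's payoff = value − price = $14747 − $8029 = $6718.

$6718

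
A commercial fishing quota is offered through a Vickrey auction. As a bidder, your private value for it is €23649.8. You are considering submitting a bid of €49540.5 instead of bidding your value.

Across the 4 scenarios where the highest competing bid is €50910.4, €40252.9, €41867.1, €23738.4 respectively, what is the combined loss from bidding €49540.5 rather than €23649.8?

€34909

The deviation costs you only when the competing bid falls strictly between €23649.8 and €49540.5; elsewhere both bids give the same outcome.
€50910.4: outcomes coincide → loss €0.
€40252.9: truthful payoff €0, deviation payoff −€16603.1 → loss €16603.1.
€41867.1: truthful payoff €0, deviation payoff −€18217.3 → loss €18217.3.
€23738.4: truthful payoff €0, deviation payoff −€88.6 → loss €88.6.
Total loss = €16603.1 + €18217.3 + €88.6 = €34909.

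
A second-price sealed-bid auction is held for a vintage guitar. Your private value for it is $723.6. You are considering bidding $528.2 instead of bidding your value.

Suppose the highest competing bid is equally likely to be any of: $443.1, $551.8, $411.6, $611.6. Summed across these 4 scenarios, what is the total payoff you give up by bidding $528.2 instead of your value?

The deviation costs you only when the competing bid falls strictly between $528.2 and $723.6; elsewhere both bids give the same outcome.
$443.1: outcomes coincide → loss $0.
$551.8: truthful payoff $171.8, deviation payoff $0 → loss $171.8.
$411.6: outcomes coincide → loss $0.
$611.6: truthful payoff $112, deviation payoff $0 → loss $112.
Total loss = $171.8 + $112 = $283.8.
Truthful bidding weakly dominates here: raising your bid can only win items priced above your value, and lowering it can only forfeit items priced below.

$283.8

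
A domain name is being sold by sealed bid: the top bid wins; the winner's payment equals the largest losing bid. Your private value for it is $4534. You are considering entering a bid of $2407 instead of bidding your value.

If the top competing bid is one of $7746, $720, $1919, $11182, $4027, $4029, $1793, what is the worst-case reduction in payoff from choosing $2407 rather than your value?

$507

$7746: same outcome either way → loss $0.
$720: same outcome either way → loss $0.
$1919: same outcome either way → loss $0.
$11182: same outcome either way → loss $0.
$4027: truthful gives $507, deviation gives $0 → loss $507.
$4029: truthful gives $505, deviation gives $0 → loss $505.
$1793: same outcome either way → loss $0.
Maximum loss: $507.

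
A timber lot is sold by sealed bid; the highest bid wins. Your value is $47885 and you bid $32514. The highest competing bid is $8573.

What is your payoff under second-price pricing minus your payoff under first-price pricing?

$23941

You have the highest bid, so you win under either rule.
Second-price: pay $8573 → payoff $39312.
First-price: pay your own bid $32514 → payoff $15371.
Difference = $39312 − ($15371) = $23941.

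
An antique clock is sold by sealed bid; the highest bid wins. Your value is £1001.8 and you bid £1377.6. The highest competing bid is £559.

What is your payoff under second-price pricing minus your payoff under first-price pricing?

You have the highest bid, so you win under either rule.
Second-price: pay £559 → payoff £442.8.
First-price: pay your own bid £1377.6 → payoff −£375.8.
Difference = £442.8 − (−£375.8) = £818.6.

£818.6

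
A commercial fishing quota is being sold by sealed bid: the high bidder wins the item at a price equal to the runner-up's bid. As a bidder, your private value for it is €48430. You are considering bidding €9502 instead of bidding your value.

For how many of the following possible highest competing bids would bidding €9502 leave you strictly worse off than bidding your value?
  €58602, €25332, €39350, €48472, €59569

The deviation hurts exactly when the highest competing bid lies strictly between €9502 and €48430 — underbidding then forfeits a profitable win.
€58602: above both → same outcome either way.
€25332: inside the interval → strictly worse (loss €23098).
€39350: inside the interval → strictly worse (loss €9080).
€48472: above both → same outcome either way.
€59569: above both → same outcome either way.
Count: 2.

2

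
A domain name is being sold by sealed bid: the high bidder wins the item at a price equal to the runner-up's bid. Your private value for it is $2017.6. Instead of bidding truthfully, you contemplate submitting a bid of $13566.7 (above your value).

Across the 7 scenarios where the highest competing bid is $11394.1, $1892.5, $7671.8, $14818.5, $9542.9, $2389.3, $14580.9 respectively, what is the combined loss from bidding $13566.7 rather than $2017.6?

$22927.7

The deviation costs you only when the competing bid falls strictly between $2017.6 and $13566.7; elsewhere both bids give the same outcome.
$11394.1: truthful payoff $0, deviation payoff −$9376.5 → loss $9376.5.
$1892.5: outcomes coincide → loss $0.
$7671.8: truthful payoff $0, deviation payoff −$5654.2 → loss $5654.2.
$14818.5: outcomes coincide → loss $0.
$9542.9: truthful payoff $0, deviation payoff −$7525.3 → loss $7525.3.
$2389.3: truthful payoff $0, deviation payoff −$371.7 → loss $371.7.
$14580.9: outcomes coincide → loss $0.
Total loss = $9376.5 + $5654.2 + $7525.3 + $371.7 = $22927.7.
In a second-price auction your bid sets only whether you win, not what you pay, so bidding your true value is weakly dominant.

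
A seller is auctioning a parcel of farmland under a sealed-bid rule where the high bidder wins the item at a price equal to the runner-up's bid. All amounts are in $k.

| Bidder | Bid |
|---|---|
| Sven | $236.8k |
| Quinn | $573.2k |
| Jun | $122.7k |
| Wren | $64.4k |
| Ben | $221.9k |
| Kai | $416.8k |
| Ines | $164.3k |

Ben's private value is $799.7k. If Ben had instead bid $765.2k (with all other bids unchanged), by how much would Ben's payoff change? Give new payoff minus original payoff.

The highest bid among the other bidders is $573.2k; Ben's bid doesn't change that.
Original bid $221.9k: Ben is not highest (top rival bid is $573.2k); payoff $0k.
Alternative bid $765.2k: Ben is highest, pays the top rival bid $573.2k; payoff $799.7k − $573.2k = $226.5k.
Change in payoff = $226.5k − ($0k) = $226.5k.

$226.5k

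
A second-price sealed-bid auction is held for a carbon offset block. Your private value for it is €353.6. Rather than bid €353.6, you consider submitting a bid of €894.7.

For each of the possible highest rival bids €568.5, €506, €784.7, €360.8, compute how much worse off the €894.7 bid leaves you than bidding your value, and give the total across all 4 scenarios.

The deviation costs you only when the competing bid falls strictly between €353.6 and €894.7; elsewhere both bids give the same outcome.
€568.5: truthful payoff €0, deviation payoff −€214.9 → loss €214.9.
€506: truthful payoff €0, deviation payoff −€152.4 → loss €152.4.
€784.7: truthful payoff €0, deviation payoff −€431.1 → loss €431.1.
€360.8: truthful payoff €0, deviation payoff −€7.2 → loss €7.2.
Total loss = €214.9 + €152.4 + €431.1 + €7.2 = €805.6.
In a second-price auction your bid sets only whether you win, not what you pay, so bidding your true value is weakly dominant.

€805.6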